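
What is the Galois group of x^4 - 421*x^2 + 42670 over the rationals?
Gal(K/Q) = V_4 (Klein four-group, Z/2Z × Z/2Z)

f factors as (x^2 - 170)(x^2 - 251), so the splitting field is K = Q(sqrt(170), sqrt(251)). The elements 170, 251, 42670 are all non-squares in Q, so sqrt(170) and sqrt(251) generate independent quadratic extensions. Thus [K:Q] = 4 and Gal(K/Q) is generated by the two order-2 automorphisms sqrt(170) ↦ -sqrt(170) and sqrt(251) ↦ -sqrt(251), giving V_4.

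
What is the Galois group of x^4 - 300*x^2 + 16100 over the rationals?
Gal(K/Q) = V_4 (Klein four-group, Z/2Z × Z/2Z)

f factors as (x^2 - 70)(x^2 - 230), so the splitting field is K = Q(sqrt(70), sqrt(230)). The elements 70, 230, 16100 are all non-squares in Q, so sqrt(70) and sqrt(230) generate independent quadratic extensions. Thus [K:Q] = 4 and Gal(K/Q) is generated by the two order-2 automorphisms sqrt(70) ↦ -sqrt(70) and sqrt(230) ↦ -sqrt(230), giving V_4.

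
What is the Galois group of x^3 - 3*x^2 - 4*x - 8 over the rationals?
Gal(K/Q) = S_3 (symmetric group of order 6)

Compute the discriminant of x^3 + (-3)*x^2 + (-4)*x + (-8): Δ = -3920. Since Δ is not a rational square, the Galois group is not contained in A_3; it must be the full S_3 (irreducibility of the cubic rules out anything smaller).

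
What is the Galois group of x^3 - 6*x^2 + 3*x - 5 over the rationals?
Gal(K/Q) = S_3 (symmetric group of order 6)

Compute the discriminant of x^3 + (-6)*x^2 + (3)*x + (-5): Δ = -3159. Since Δ is not a rational square, the Galois group is not contained in A_3; it must be the full S_3 (irreducibility of the cubic rules out anything smaller).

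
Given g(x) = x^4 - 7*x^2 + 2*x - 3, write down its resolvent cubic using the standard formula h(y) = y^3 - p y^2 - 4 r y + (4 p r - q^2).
h(y) = y^3 + 7*y^2 + 12*y + 80

Identify coefficients: p = -7, q = 2, r = -3.
Plug into h(y) = y^3 - p y^2 - 4 r y + (4 p r - q^2):
  h(y) = y^3 - (-7) y^2 - 4*(-3) y + (4*(-7)*(-3) - (2)^2)
       = y^3 + (7) y^2 + (12) y + (80).
Simplifying: h(y) = y^3 + 7*y^2 + 12*y + 80.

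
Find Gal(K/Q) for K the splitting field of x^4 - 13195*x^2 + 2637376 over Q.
Gal(K/Q) = Z/2Z (cyclic of order 2)

f factors as (x^2 - 12992)(x^2 - 203), so the splitting field is K = Q(sqrt(12992), sqrt(203)). The squarefree part of 12992 is 203 and the squarefree part of 203 is also 203, so sqrt(12992) and sqrt(203) are both rational multiples of sqrt(203). Hence Q(sqrt(12992)) = Q(sqrt(203)) = Q(sqrt(203)), and the splitting field collapses to a single degree-2 extension with Galois group Z/2Z.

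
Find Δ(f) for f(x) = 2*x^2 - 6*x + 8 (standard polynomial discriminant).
Δ = -28

For a quadratic a x^2 + b x + c the discriminant is Δ = b^2 - 4ac = (-6)^2 - 4*(2)*(8) = 36 - (64) = -28.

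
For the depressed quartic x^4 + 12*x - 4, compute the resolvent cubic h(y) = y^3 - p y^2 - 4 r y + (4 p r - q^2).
h(y) = y^3 + 16*y - 144

Identify coefficients: p = 0, q = 12, r = -4.
Plug into h(y) = y^3 - p y^2 - 4 r y + (4 p r - q^2):
  h(y) = y^3 - (0) y^2 - 4*(-4) y + (4*(0)*(-4) - (12)^2)
       = y^3 + (0) y^2 + (16) y + (-144).
Simplifying: h(y) = y^3 + 16*y - 144.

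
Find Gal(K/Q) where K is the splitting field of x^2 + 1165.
Gal(K/Q) = Z/2Z (cyclic of order 2)

x^2 + 1165 is irreducible over Q since -1165 is not a rational square. The splitting field Q(sqrt(-1165)) has degree 2 over Q, and its unique nontrivial automorphism is sqrt(-1165) ↦ -sqrt(-1165). Hence Gal(Q(sqrt(-1165))/Q) = Z/2Z.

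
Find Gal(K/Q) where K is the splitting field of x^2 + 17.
Gal(K/Q) = Z/2Z (cyclic of order 2)

x^2 + 17 is irreducible over Q since -17 is not a rational square. The splitting field Q(sqrt(-17)) has degree 2 over Q, and its unique nontrivial automorphism is sqrt(-17) ↦ -sqrt(-17). Hence Gal(Q(sqrt(-17))/Q) = Z/2Z.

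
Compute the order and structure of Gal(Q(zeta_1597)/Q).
|Gal(Q(zeta_1597)/Q)| = phi(1597) = 1596; group ≅ (Z/1597Z)^* ≅ Z/1596Z

The n-th cyclotomic polynomial Φ_1597(x) is the minimal polynomial of zeta_1597 over Q and has degree phi(1597) = 1596. So Q(zeta_1597) is a degree-1596 Galois extension with Galois group (Z/1597Z)^*. (Z/1597Z)^* is cyclic since 1597 is an odd prime power (or 4). Hence Gal(Q(zeta_1597)/Q) ≅ Z/1596Z.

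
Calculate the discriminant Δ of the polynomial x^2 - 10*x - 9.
Δ = 136

For a quadratic a x^2 + b x + c the discriminant is Δ = b^2 - 4ac = (-10)^2 - 4*(1)*(-9) = 100 - (-36) = 136.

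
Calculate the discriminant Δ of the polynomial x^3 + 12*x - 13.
Δ = -11475

For a depressed cubic x^3 + p x + q the discriminant is Δ = -4 p^3 - 27 q^2 = -4*(12)^3 - 27*(-13)^2 = -6912 - 4563 = -11475.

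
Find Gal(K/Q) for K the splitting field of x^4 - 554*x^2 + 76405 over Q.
Gal(K/Q) = V_4 (Klein four-group, Z/2Z × Z/2Z)

f factors as (x^2 - 259)(x^2 - 295), so the splitting field is K = Q(sqrt(259), sqrt(295)). The elements 259, 295, 76405 are all non-squares in Q, so sqrt(259) and sqrt(295) generate independent quadratic extensions. Thus [K:Q] = 4 and Gal(K/Q) is generated by the two order-2 automorphisms sqrt(259) ↦ -sqrt(259) and sqrt(295) ↦ -sqrt(295), giving V_4.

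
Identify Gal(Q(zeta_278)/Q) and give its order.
|Gal(Q(zeta_278)/Q)| = phi(278) = 138; group ≅ (Z/278Z)^* ≅ Z/138Z

The n-th cyclotomic polynomial Φ_278(x) is the minimal polynomial of zeta_278 over Q and has degree phi(278) = 138. So Q(zeta_278) is a degree-138 Galois extension with Galois group (Z/278Z)^*. By CRT, (Z/278Z)^* ≅ (Z/2Z)^* × (Z/139Z)^*. Each prime-power unit group is (Z/2Z)^* ≅ trivial group (order 1); (Z/139Z)^* ≅ Z/138Z. Hence Gal(Q(zeta_278)/Q) ≅ Z/138Z.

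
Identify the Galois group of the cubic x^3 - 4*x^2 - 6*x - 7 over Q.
Gal(K/Q) = S_3 (symmetric group of order 6)

Compute the discriminant of x^3 + (-4)*x^2 + (-6)*x + (-7): Δ = -4699. Since Δ is not a rational square, the Galois group is not contained in A_3; it must be the full S_3 (irreducibility of the cubic rules out anything smaller).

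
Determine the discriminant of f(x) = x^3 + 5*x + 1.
Δ = -527

For a depressed cubic x^3 + p x + q the discriminant is Δ = -4 p^3 - 27 q^2 = -4*(5)^3 - 27*(1)^2 = -500 - 27 = -527.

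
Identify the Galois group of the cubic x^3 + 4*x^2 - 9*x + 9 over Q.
Gal(K/Q) = S_3 (symmetric group of order 6)

Compute the discriminant of x^3 + (4)*x^2 + (-9)*x + (9): Δ = -6111. Since Δ is not a rational square, the Galois group is not contained in A_3; it must be the full S_3 (irreducibility of the cubic rules out anything smaller).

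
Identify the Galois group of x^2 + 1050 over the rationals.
Gal(K/Q) = Z/2Z (cyclic of order 2)

x^2 + 1050 is irreducible over Q since -1050 is not a rational square. The splitting field Q(sqrt(-1050)) has degree 2 over Q, and its unique nontrivial automorphism is sqrt(-1050) ↦ -sqrt(-1050). Hence Gal(Q(sqrt(-1050))/Q) = Z/2Z.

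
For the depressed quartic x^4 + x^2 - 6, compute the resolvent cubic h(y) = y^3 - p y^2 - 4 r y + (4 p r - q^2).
h(y) = y^3 - y^2 + 24*y - 24

Identify coefficients: p = 1, q = 0, r = -6.
Plug into h(y) = y^3 - p y^2 - 4 r y + (4 p r - q^2):
  h(y) = y^3 - (1) y^2 - 4*(-6) y + (4*(1)*(-6) - (0)^2)
       = y^3 + (-1) y^2 + (24) y + (-24).
Simplifying: h(y) = y^3 - y^2 + 24*y - 24.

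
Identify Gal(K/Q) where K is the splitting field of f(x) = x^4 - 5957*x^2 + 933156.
Gal(K/Q) = Z/2Z (cyclic of order 2)

f factors as (x^2 - 5796)(x^2 - 161), so the splitting field is K = Q(sqrt(5796), sqrt(161)). The squarefree part of 5796 is 161 and the squarefree part of 161 is also 161, so sqrt(5796) and sqrt(161) are both rational multiples of sqrt(161). Hence Q(sqrt(5796)) = Q(sqrt(161)) = Q(sqrt(161)), and the splitting field collapses to a single degree-2 extension with Galois group Z/2Z.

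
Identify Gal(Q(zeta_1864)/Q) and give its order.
|Gal(Q(zeta_1864)/Q)| = phi(1864) = 928; group ≅ (Z/1864Z)^* ≅ Z/2Z × Z/2Z × Z/232Z

The n-th cyclotomic polynomial Φ_1864(x) is the minimal polynomial of zeta_1864 over Q and has degree phi(1864) = 928. So Q(zeta_1864) is a degree-928 Galois extension with Galois group (Z/1864Z)^*. By CRT, (Z/1864Z)^* ≅ (Z/8Z)^* × (Z/233Z)^*. Each prime-power unit group is (Z/8Z)^* ≅ Z/2Z × Z/2Z; (Z/233Z)^* ≅ Z/232Z. Hence Gal(Q(zeta_1864)/Q) ≅ Z/2Z × Z/2Z × Z/232Z.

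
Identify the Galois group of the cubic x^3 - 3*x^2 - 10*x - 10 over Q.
Gal(K/Q) = S_3 (symmetric group of order 6)

Compute the discriminant of x^3 + (-3)*x^2 + (-10)*x + (-10): Δ = -4280. Since Δ is not a rational square, the Galois group is not contained in A_3; it must be the full S_3 (irreducibility of the cubic rules out anything smaller).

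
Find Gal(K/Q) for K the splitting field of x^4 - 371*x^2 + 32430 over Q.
Gal(K/Q) = V_4 (Klein four-group, Z/2Z × Z/2Z)

f factors as (x^2 - 230)(x^2 - 141), so the splitting field is K = Q(sqrt(230), sqrt(141)). The elements 230, 141, 32430 are all non-squares in Q, so sqrt(230) and sqrt(141) generate independent quadratic extensions. Thus [K:Q] = 4 and Gal(K/Q) is generated by the two order-2 automorphisms sqrt(230) ↦ -sqrt(230) and sqrt(141) ↦ -sqrt(141), giving V_4.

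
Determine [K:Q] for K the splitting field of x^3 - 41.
[K:Q] = 6

x^3 - 41 has one real root r = 41^(1/3) and two complex roots r*zeta_3, r*zeta_3^2 where zeta_3 = e^(2*pi*i/3). The splitting field is Q(r, zeta_3). [Q(r):Q] = 3 and [Q(zeta_3):Q] = 2 with gcd = 1, so [Q(r, zeta_3):Q] = 3 * 2 = 6.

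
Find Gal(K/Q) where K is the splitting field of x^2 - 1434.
Gal(K/Q) = Z/2Z (cyclic of order 2)

x^2 - 1434 is irreducible over Q since 1434 is not a rational square. The splitting field Q(sqrt(1434)) has degree 2 over Q, and its unique nontrivial automorphism is sqrt(1434) ↦ -sqrt(1434). Hence Gal(Q(sqrt(1434))/Q) = Z/2Z.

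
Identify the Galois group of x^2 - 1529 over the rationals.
Gal(K/Q) = Z/2Z (cyclic of order 2)

x^2 - 1529 is irreducible over Q since 1529 is not a rational square. The splitting field Q(sqrt(1529)) has degree 2 over Q, and its unique nontrivial automorphism is sqrt(1529) ↦ -sqrt(1529). Hence Gal(Q(sqrt(1529))/Q) = Z/2Z.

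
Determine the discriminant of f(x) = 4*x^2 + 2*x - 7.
Δ = 116

For a quadratic a x^2 + b x + c the discriminant is Δ = b^2 - 4ac = (2)^2 - 4*(4)*(-7) = 4 - (-112) = 116.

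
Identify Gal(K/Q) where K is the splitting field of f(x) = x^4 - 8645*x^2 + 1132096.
Gal(K/Q) = Z/2Z (cyclic of order 2)

f factors as (x^2 - 8512)(x^2 - 133), so the splitting field is K = Q(sqrt(8512), sqrt(133)). The squarefree part of 8512 is 133 and the squarefree part of 133 is also 133, so sqrt(8512) and sqrt(133) are both rational multiples of sqrt(133). Hence Q(sqrt(8512)) = Q(sqrt(133)) = Q(sqrt(133)), and the splitting field collapses to a single degree-2 extension with Galois group Z/2Z.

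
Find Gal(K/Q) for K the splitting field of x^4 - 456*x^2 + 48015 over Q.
Gal(K/Q) = V_4 (Klein four-group, Z/2Z × Z/2Z)

f factors as (x^2 - 291)(x^2 - 165), so the splitting field is K = Q(sqrt(291), sqrt(165)). The elements 291, 165, 48015 are all non-squares in Q, so sqrt(291) and sqrt(165) generate independent quadratic extensions. Thus [K:Q] = 4 and Gal(K/Q) is generated by the two order-2 automorphisms sqrt(291) ↦ -sqrt(291) and sqrt(165) ↦ -sqrt(165), giving V_4.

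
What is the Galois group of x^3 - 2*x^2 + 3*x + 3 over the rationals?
Gal(K/Q) = S_3 (symmetric group of order 6)

Compute the discriminant of x^3 + (-2)*x^2 + (3)*x + (3): Δ = -543. Since Δ is not a rational square, the Galois group is not contained in A_3; it must be the full S_3 (irreducibility of the cubic rules out anything smaller).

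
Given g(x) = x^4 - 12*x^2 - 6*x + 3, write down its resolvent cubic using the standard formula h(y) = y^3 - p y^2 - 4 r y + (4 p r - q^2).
h(y) = y^3 + 12*y^2 - 12*y - 180

Identify coefficients: p = -12, q = -6, r = 3.
Plug into h(y) = y^3 - p y^2 - 4 r y + (4 p r - q^2):
  h(y) = y^3 - (-12) y^2 - 4*(3) y + (4*(-12)*(3) - (-6)^2)
       = y^3 + (12) y^2 + (-12) y + (-180).
Simplifying: h(y) = y^3 + 12*y^2 - 12*y - 180.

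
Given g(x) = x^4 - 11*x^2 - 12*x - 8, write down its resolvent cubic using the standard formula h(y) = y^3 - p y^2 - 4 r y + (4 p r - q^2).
h(y) = y^3 + 11*y^2 + 32*y + 208

Identify coefficients: p = -11, q = -12, r = -8.
Plug into h(y) = y^3 - p y^2 - 4 r y + (4 p r - q^2):
  h(y) = y^3 - (-11) y^2 - 4*(-8) y + (4*(-11)*(-8) - (-12)^2)
       = y^3 + (11) y^2 + (32) y + (208).
Simplifying: h(y) = y^3 + 11*y^2 + 32*y + 208.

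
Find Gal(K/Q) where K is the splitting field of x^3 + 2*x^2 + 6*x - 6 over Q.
Gal(K/Q) = S_3 (symmetric group of order 6)

Compute the discriminant of x^3 + (2)*x^2 + (6)*x + (-6): Δ = -2796. Since Δ is not a rational square, the Galois group is not contained in A_3; it must be the full S_3 (irreducibility of the cubic rules out anything smaller).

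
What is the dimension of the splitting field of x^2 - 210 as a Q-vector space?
[K:Q] = 2

The polynomial x^2 - 210 is irreducible over Q since 210 is not a perfect square. Its splitting field is Q(sqrt(210)), which has degree 2 over Q.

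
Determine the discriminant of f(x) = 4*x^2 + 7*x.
Δ = 49

For a quadratic a x^2 + b x + c the discriminant is Δ = b^2 - 4ac = (7)^2 - 4*(4)*(0) = 49 - (0) = 49.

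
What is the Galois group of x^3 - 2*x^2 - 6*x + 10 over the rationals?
Gal(K/Q) = S_3 (symmetric group of order 6)

Compute the discriminant of x^3 + (-2)*x^2 + (-6)*x + (10): Δ = 788. Since Δ is not a rational square, the Galois group is not contained in A_3; it must be the full S_3 (irreducibility of the cubic rules out anything smaller).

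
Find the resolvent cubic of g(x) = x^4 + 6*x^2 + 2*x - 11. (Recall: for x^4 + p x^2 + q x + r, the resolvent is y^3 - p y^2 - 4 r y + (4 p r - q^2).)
h(y) = y^3 - 6*y^2 + 44*y - 268

Identify coefficients: p = 6, q = 2, r = -11.
Plug into h(y) = y^3 - p y^2 - 4 r y + (4 p r - q^2):
  h(y) = y^3 - (6) y^2 - 4*(-11) y + (4*(6)*(-11) - (2)^2)
       = y^3 + (-6) y^2 + (44) y + (-268).
Simplifying: h(y) = y^3 - 6*y^2 + 44*y - 268.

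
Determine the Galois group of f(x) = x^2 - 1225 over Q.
Gal(K/Q) = trivial group (order 1)

x^2 - 1225 factors as (x - 35)(x + 35) over Q, so its splitting field is Q itself and the Galois group is trivial.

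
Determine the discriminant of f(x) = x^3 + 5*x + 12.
Δ = -4388

For a depressed cubic x^3 + p x + q the discriminant is Δ = -4 p^3 - 27 q^2 = -4*(5)^3 - 27*(12)^2 = -500 - 3888 = -4388.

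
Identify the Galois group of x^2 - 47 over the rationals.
Gal(K/Q) = Z/2Z (cyclic of order 2)

x^2 - 47 is irreducible over Q since 47 is not a rational square. The splitting field Q(sqrt(47)) has degree 2 over Q, and its unique nontrivial automorphism is sqrt(47) ↦ -sqrt(47). Hence Gal(Q(sqrt(47))/Q) = Z/2Z.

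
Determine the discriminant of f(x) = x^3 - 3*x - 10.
Δ = -2592

For a depressed cubic x^3 + p x + q the discriminant is Δ = -4 p^3 - 27 q^2 = -4*(-3)^3 - 27*(-10)^2 = 108 - 2700 = -2592.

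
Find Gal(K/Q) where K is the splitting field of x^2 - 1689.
Gal(K/Q) = Z/2Z (cyclic of order 2)

x^2 - 1689 is irreducible over Q since 1689 is not a rational square. The splitting field Q(sqrt(1689)) has degree 2 over Q, and its unique nontrivial automorphism is sqrt(1689) ↦ -sqrt(1689). Hence Gal(Q(sqrt(1689))/Q) = Z/2Z.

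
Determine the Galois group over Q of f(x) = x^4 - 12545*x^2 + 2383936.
Gal(K/Q) = Z/2Z (cyclic of order 2)

f factors as (x^2 - 193)(x^2 - 12352), so the splitting field is K = Q(sqrt(193), sqrt(12352)). The squarefree part of 193 is 193 and the squarefree part of 12352 is also 193, so sqrt(193) and sqrt(12352) are both rational multiples of sqrt(193). Hence Q(sqrt(193)) = Q(sqrt(12352)) = Q(sqrt(193)), and the splitting field collapses to a single degree-2 extension with Galois group Z/2Z.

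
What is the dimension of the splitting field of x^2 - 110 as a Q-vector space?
[K:Q] = 2

The polynomial x^2 - 110 is irreducible over Q since 110 is not a perfect square. Its splitting field is Q(sqrt(110)), which has degree 2 over Q.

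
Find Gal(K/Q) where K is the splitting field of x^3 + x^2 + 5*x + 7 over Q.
Gal(K/Q) = S_3 (symmetric group of order 6)

Compute the discriminant of x^3 + (1)*x^2 + (5)*x + (7): Δ = -1196. Since Δ is not a rational square, the Galois group is not contained in A_3; it must be the full S_3 (irreducibility of the cubic rules out anything smaller).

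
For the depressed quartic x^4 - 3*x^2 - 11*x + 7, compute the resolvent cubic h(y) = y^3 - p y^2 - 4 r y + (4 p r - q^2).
h(y) = y^3 + 3*y^2 - 28*y - 205

Identify coefficients: p = -3, q = -11, r = 7.
Plug into h(y) = y^3 - p y^2 - 4 r y + (4 p r - q^2):
  h(y) = y^3 - (-3) y^2 - 4*(7) y + (4*(-3)*(7) - (-11)^2)
       = y^3 + (3) y^2 + (-28) y + (-205).
Simplifying: h(y) = y^3 + 3*y^2 - 28*y - 205.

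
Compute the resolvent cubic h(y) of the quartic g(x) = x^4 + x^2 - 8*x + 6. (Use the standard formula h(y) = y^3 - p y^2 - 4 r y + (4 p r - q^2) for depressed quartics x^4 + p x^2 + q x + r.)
h(y) = y^3 - y^2 - 24*y - 40

Identify coefficients: p = 1, q = -8, r = 6.
Plug into h(y) = y^3 - p y^2 - 4 r y + (4 p r - q^2):
  h(y) = y^3 - (1) y^2 - 4*(6) y + (4*(1)*(6) - (-8)^2)
       = y^3 + (-1) y^2 + (-24) y + (-40).
Simplifying: h(y) = y^3 - y^2 - 24*y - 40.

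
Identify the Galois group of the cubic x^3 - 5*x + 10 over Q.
Gal(K/Q) = S_3 (symmetric group of order 6)

Compute the discriminant of x^3 + (0)*x^2 + (-5)*x + (10): Δ = -2200. Since Δ is not a rational square, the Galois group is not contained in A_3; it must be the full S_3 (irreducibility of the cubic rules out anything smaller).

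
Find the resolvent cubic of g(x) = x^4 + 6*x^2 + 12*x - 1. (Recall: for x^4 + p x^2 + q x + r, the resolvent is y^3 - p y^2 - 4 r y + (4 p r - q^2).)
h(y) = y^3 - 6*y^2 + 4*y - 168

Identify coefficients: p = 6, q = 12, r = -1.
Plug into h(y) = y^3 - p y^2 - 4 r y + (4 p r - q^2):
  h(y) = y^3 - (6) y^2 - 4*(-1) y + (4*(6)*(-1) - (12)^2)
       = y^3 + (-6) y^2 + (4) y + (-168).
Simplifying: h(y) = y^3 - 6*y^2 + 4*y - 168.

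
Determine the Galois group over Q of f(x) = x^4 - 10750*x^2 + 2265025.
Gal(K/Q) = Z/2Z (cyclic of order 2)

f factors as (x^2 - 10535)(x^2 - 215), so the splitting field is K = Q(sqrt(10535), sqrt(215)). The squarefree part of 10535 is 215 and the squarefree part of 215 is also 215, so sqrt(10535) and sqrt(215) are both rational multiples of sqrt(215). Hence Q(sqrt(10535)) = Q(sqrt(215)) = Q(sqrt(215)), and the splitting field collapses to a single degree-2 extension with Galois group Z/2Z.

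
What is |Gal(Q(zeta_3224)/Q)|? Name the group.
|Gal(Q(zeta_3224)/Q)| = phi(3224) = 1440; group ≅ (Z/3224Z)^* ≅ Z/2Z × Z/2Z × Z/12Z × Z/30Z

The n-th cyclotomic polynomial Φ_3224(x) is the minimal polynomial of zeta_3224 over Q and has degree phi(3224) = 1440. So Q(zeta_3224) is a degree-1440 Galois extension with Galois group (Z/3224Z)^*. By CRT, (Z/3224Z)^* ≅ (Z/8Z)^* × (Z/13Z)^* × (Z/31Z)^*. Each prime-power unit group is (Z/8Z)^* ≅ Z/2Z × Z/2Z; (Z/13Z)^* ≅ Z/12Z; (Z/31Z)^* ≅ Z/30Z. Hence Gal(Q(zeta_3224)/Q) ≅ Z/2Z × Z/2Z × Z/12Z × Z/30Z.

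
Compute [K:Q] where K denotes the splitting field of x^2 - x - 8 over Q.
[K:Q] = 2

The discriminant of x^2 + (-1)*x + (-8) is b^2 - 4c = 1 - (-32) = 33. Since 33 is not a perfect square in Q, the polynomial is irreducible over Q. Its two roots generate a degree-2 extension, so [K:Q] = 2.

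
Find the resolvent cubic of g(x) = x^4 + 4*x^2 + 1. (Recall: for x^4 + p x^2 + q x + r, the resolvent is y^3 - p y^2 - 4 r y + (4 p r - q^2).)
h(y) = y^3 - 4*y^2 - 4*y + 16

Identify coefficients: p = 4, q = 0, r = 1.
Plug into h(y) = y^3 - p y^2 - 4 r y + (4 p r - q^2):
  h(y) = y^3 - (4) y^2 - 4*(1) y + (4*(4)*(1) - (0)^2)
       = y^3 + (-4) y^2 + (-4) y + (16).
Simplifying: h(y) = y^3 - 4*y^2 - 4*y + 16.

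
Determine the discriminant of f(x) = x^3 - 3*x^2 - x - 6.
Δ = -1931

For x^3 + a x^2 + b x + c the discriminant is Δ = 18 a b c - 4 a^3 c + a^2 b^2 - 4 b^3 - 27 c^2.
Plug a = -3, b = -1, c = -6:
  18*(-3)*(-1)*(-6) - 4*(-3)^3*(-6) + (-3)^2*(-1)^2 - 4*(-1)^3 - 27*(-6)^2
  = -324 + (-648) + 9 + (4) + (-972)
  = -1931.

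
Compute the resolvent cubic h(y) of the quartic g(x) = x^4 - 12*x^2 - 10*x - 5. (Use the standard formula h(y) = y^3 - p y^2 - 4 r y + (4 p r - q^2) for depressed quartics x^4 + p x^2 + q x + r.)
h(y) = y^3 + 12*y^2 + 20*y + 140

Identify coefficients: p = -12, q = -10, r = -5.
Plug into h(y) = y^3 - p y^2 - 4 r y + (4 p r - q^2):
  h(y) = y^3 - (-12) y^2 - 4*(-5) y + (4*(-12)*(-5) - (-10)^2)
       = y^3 + (12) y^2 + (20) y + (140).
Simplifying: h(y) = y^3 + 12*y^2 + 20*y + 140.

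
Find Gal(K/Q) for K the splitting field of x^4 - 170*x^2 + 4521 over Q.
Gal(K/Q) = V_4 (Klein four-group, Z/2Z × Z/2Z)

f factors as (x^2 - 33)(x^2 - 137), so the splitting field is K = Q(sqrt(33), sqrt(137)). The elements 33, 137, 4521 are all non-squares in Q, so sqrt(33) and sqrt(137) generate independent quadratic extensions. Thus [K:Q] = 4 and Gal(K/Q) is generated by the two order-2 automorphisms sqrt(33) ↦ -sqrt(33) and sqrt(137) ↦ -sqrt(137), giving V_4.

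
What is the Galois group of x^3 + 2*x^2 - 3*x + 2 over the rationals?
Gal(K/Q) = S_3 (symmetric group of order 6)

Compute the discriminant of x^3 + (2)*x^2 + (-3)*x + (2): Δ = -244. Since Δ is not a rational square, the Galois group is not contained in A_3; it must be the full S_3 (irreducibility of the cubic rules out anything smaller).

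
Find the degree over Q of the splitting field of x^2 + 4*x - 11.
[K:Q] = 2

The discriminant of x^2 + (4)*x + (-11) is b^2 - 4c = 16 - (-44) = 60. Since 60 is not a perfect square in Q, the polynomial is irreducible over Q. Its two roots generate a degree-2 extension, so [K:Q] = 2.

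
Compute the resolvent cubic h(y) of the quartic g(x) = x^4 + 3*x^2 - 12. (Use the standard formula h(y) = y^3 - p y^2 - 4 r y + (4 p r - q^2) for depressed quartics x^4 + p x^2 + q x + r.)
h(y) = y^3 - 3*y^2 + 48*y - 144

Identify coefficients: p = 3, q = 0, r = -12.
Plug into h(y) = y^3 - p y^2 - 4 r y + (4 p r - q^2):
  h(y) = y^3 - (3) y^2 - 4*(-12) y + (4*(3)*(-12) - (0)^2)
       = y^3 + (-3) y^2 + (48) y + (-144).
Simplifying: h(y) = y^3 - 3*y^2 + 48*y - 144.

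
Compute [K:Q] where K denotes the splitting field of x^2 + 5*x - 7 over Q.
[K:Q] = 2

The discriminant of x^2 + (5)*x + (-7) is b^2 - 4c = 25 - (-28) = 53. Since 53 is not a perfect square in Q, the polynomial is irreducible over Q. Its two roots generate a degree-2 extension, so [K:Q] = 2.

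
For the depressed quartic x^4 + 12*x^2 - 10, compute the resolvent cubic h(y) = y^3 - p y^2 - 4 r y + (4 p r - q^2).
h(y) = y^3 - 12*y^2 + 40*y - 480

Identify coefficients: p = 12, q = 0, r = -10.
Plug into h(y) = y^3 - p y^2 - 4 r y + (4 p r - q^2):
  h(y) = y^3 - (12) y^2 - 4*(-10) y + (4*(12)*(-10) - (0)^2)
       = y^3 + (-12) y^2 + (40) y + (-480).
Simplifying: h(y) = y^3 - 12*y^2 + 40*y - 480.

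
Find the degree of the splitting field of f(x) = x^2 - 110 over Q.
[K:Q] = 2

The polynomial x^2 - 110 is irreducible over Q since 110 is not a perfect square. Its splitting field is Q(sqrt(110)), which has degree 2 over Q.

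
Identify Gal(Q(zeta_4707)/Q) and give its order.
|Gal(Q(zeta_4707)/Q)| = phi(4707) = 3132; group ≅ (Z/4707Z)^* ≅ Z/6Z × Z/522Z

The n-th cyclotomic polynomial Φ_4707(x) is the minimal polynomial of zeta_4707 over Q and has degree phi(4707) = 3132. So Q(zeta_4707) is a degree-3132 Galois extension with Galois group (Z/4707Z)^*. By CRT, (Z/4707Z)^* ≅ (Z/9Z)^* × (Z/523Z)^*. Each prime-power unit group is (Z/9Z)^* ≅ Z/6Z; (Z/523Z)^* ≅ Z/522Z. Hence Gal(Q(zeta_4707)/Q) ≅ Z/6Z × Z/522Z.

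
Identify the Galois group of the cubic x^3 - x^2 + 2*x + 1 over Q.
Gal(K/Q) = S_3 (symmetric group of order 6)

Compute the discriminant of x^3 + (-1)*x^2 + (2)*x + (1): Δ = -87. Since Δ is not a rational square, the Galois group is not contained in A_3; it must be the full S_3 (irreducibility of the cubic rules out anything smaller).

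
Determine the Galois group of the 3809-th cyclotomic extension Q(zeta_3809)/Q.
|Gal(Q(zeta_3809)/Q)| = phi(3809) = 3504; group ≅ (Z/3809Z)^* ≅ Z/12Z × Z/292Z

The n-th cyclotomic polynomial Φ_3809(x) is the minimal polynomial of zeta_3809 over Q and has degree phi(3809) = 3504. So Q(zeta_3809) is a degree-3504 Galois extension with Galois group (Z/3809Z)^*. By CRT, (Z/3809Z)^* ≅ (Z/13Z)^* × (Z/293Z)^*. Each prime-power unit group is (Z/13Z)^* ≅ Z/12Z; (Z/293Z)^* ≅ Z/292Z. Hence Gal(Q(zeta_3809)/Q) ≅ Z/12Z × Z/292Z.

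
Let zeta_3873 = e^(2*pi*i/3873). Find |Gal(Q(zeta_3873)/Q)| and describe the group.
|Gal(Q(zeta_3873)/Q)| = phi(3873) = 2580; group ≅ (Z/3873Z)^* ≅ Z/2Z × Z/1290Z

The n-th cyclotomic polynomial Φ_3873(x) is the minimal polynomial of zeta_3873 over Q and has degree phi(3873) = 2580. So Q(zeta_3873) is a degree-2580 Galois extension with Galois group (Z/3873Z)^*. By CRT, (Z/3873Z)^* ≅ (Z/3Z)^* × (Z/1291Z)^*. Each prime-power unit group is (Z/3Z)^* ≅ Z/2Z; (Z/1291Z)^* ≅ Z/1290Z. Hence Gal(Q(zeta_3873)/Q) ≅ Z/2Z × Z/1290Z.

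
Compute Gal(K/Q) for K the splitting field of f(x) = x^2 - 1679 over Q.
Gal(K/Q) = Z/2Z (cyclic of order 2)

x^2 - 1679 is irreducible over Q since 1679 is not a rational square. The splitting field Q(sqrt(1679)) has degree 2 over Q, and its unique nontrivial automorphism is sqrt(1679) ↦ -sqrt(1679). Hence Gal(Q(sqrt(1679))/Q) = Z/2Z.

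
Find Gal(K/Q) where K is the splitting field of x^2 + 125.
Gal(K/Q) = Z/2Z (cyclic of order 2)

x^2 + 125 is irreducible over Q since -125 is not a rational square. The splitting field Q(sqrt(-125)) has degree 2 over Q, and its unique nontrivial automorphism is sqrt(-125) ↦ -sqrt(-125). Hence Gal(Q(sqrt(-125))/Q) = Z/2Z.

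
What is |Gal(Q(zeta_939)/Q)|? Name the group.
|Gal(Q(zeta_939)/Q)| = phi(939) = 624; group ≅ (Z/939Z)^* ≅ Z/2Z × Z/312Z

The n-th cyclotomic polynomial Φ_939(x) is the minimal polynomial of zeta_939 over Q and has degree phi(939) = 624. So Q(zeta_939) is a degree-624 Galois extension with Galois group (Z/939Z)^*. By CRT, (Z/939Z)^* ≅ (Z/3Z)^* × (Z/313Z)^*. Each prime-power unit group is (Z/3Z)^* ≅ Z/2Z; (Z/313Z)^* ≅ Z/312Z. Hence Gal(Q(zeta_939)/Q) ≅ Z/2Z × Z/312Z.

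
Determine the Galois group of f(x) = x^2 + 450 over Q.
Gal(K/Q) = Z/2Z (cyclic of order 2)

x^2 + 450 is irreducible over Q since -450 is not a rational square. The splitting field Q(sqrt(-450)) has degree 2 over Q, and its unique nontrivial automorphism is sqrt(-450) ↦ -sqrt(-450). Hence Gal(Q(sqrt(-450))/Q) = Z/2Z.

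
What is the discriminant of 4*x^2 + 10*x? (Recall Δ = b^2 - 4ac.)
Δ = 100

For a quadratic a x^2 + b x + c the discriminant is Δ = b^2 - 4ac = (10)^2 - 4*(4)*(0) = 100 - (0) = 100.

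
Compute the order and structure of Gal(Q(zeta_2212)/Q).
|Gal(Q(zeta_2212)/Q)| = phi(2212) = 936; group ≅ (Z/2212Z)^* ≅ Z/2Z × Z/6Z × Z/78Z

The n-th cyclotomic polynomial Φ_2212(x) is the minimal polynomial of zeta_2212 over Q and has degree phi(2212) = 936. So Q(zeta_2212) is a degree-936 Galois extension with Galois group (Z/2212Z)^*. By CRT, (Z/2212Z)^* ≅ (Z/4Z)^* × (Z/7Z)^* × (Z/79Z)^*. Each prime-power unit group is (Z/4Z)^* ≅ Z/2Z; (Z/7Z)^* ≅ Z/6Z; (Z/79Z)^* ≅ Z/78Z. Hence Gal(Q(zeta_2212)/Q) ≅ Z/2Z × Z/6Z × Z/78Z.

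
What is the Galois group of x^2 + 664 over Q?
Gal(K/Q) = Z/2Z (cyclic of order 2)

x^2 + 664 is irreducible over Q since -664 is not a rational square. The splitting field Q(sqrt(-664)) has degree 2 over Q, and its unique nontrivial automorphism is sqrt(-664) ↦ -sqrt(-664). Hence Gal(Q(sqrt(-664))/Q) = Z/2Z.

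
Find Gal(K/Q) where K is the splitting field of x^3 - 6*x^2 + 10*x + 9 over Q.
Gal(K/Q) = S_3 (symmetric group of order 6)

Compute the discriminant of x^3 + (-6)*x^2 + (10)*x + (9): Δ = -4531. Since Δ is not a rational square, the Galois group is not contained in A_3; it must be the full S_3 (irreducibility of the cubic rules out anything smaller).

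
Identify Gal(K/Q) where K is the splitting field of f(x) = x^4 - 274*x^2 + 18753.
Gal(K/Q) = V_4 (Klein four-group, Z/2Z × Z/2Z)

f factors as (x^2 - 133)(x^2 - 141), so the splitting field is K = Q(sqrt(133), sqrt(141)). The elements 133, 141, 18753 are all non-squares in Q, so sqrt(133) and sqrt(141) generate independent quadratic extensions. Thus [K:Q] = 4 and Gal(K/Q) is generated by the two order-2 automorphisms sqrt(133) ↦ -sqrt(133) and sqrt(141) ↦ -sqrt(141), giving V_4.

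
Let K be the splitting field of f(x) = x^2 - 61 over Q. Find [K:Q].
[K:Q] = 2

The polynomial x^2 - 61 is irreducible over Q since 61 is not a perfect square. Its splitting field is Q(sqrt(61)), which has degree 2 over Q.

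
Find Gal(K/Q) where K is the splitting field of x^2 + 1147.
Gal(K/Q) = Z/2Z (cyclic of order 2)

x^2 + 1147 is irreducible over Q since -1147 is not a rational square. The splitting field Q(sqrt(-1147)) has degree 2 over Q, and its unique nontrivial automorphism is sqrt(-1147) ↦ -sqrt(-1147). Hence Gal(Q(sqrt(-1147))/Q) = Z/2Z.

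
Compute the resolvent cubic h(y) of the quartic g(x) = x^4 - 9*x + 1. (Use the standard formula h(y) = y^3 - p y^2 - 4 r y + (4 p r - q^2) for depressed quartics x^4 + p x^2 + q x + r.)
h(y) = y^3 - 4*y - 81

Identify coefficients: p = 0, q = -9, r = 1.
Plug into h(y) = y^3 - p y^2 - 4 r y + (4 p r - q^2):
  h(y) = y^3 - (0) y^2 - 4*(1) y + (4*(0)*(1) - (-9)^2)
       = y^3 + (0) y^2 + (-4) y + (-81).
Simplifying: h(y) = y^3 - 4*y - 81.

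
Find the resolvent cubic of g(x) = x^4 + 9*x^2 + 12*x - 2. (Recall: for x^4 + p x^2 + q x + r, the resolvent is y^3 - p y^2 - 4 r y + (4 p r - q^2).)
h(y) = y^3 - 9*y^2 + 8*y - 216

Identify coefficients: p = 9, q = 12, r = -2.
Plug into h(y) = y^3 - p y^2 - 4 r y + (4 p r - q^2):
  h(y) = y^3 - (9) y^2 - 4*(-2) y + (4*(9)*(-2) - (12)^2)
       = y^3 + (-9) y^2 + (8) y + (-216).
Simplifying: h(y) = y^3 - 9*y^2 + 8*y - 216.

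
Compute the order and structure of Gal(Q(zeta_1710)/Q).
|Gal(Q(zeta_1710)/Q)| = phi(1710) = 432; group ≅ (Z/1710Z)^* ≅ Z/4Z × Z/6Z × Z/18Z

The n-th cyclotomic polynomial Φ_1710(x) is the minimal polynomial of zeta_1710 over Q and has degree phi(1710) = 432. So Q(zeta_1710) is a degree-432 Galois extension with Galois group (Z/1710Z)^*. By CRT, (Z/1710Z)^* ≅ (Z/2Z)^* × (Z/9Z)^* × (Z/5Z)^* × (Z/19Z)^*. Each prime-power unit group is (Z/2Z)^* ≅ trivial group (order 1); (Z/9Z)^* ≅ Z/6Z; (Z/5Z)^* ≅ Z/4Z; (Z/19Z)^* ≅ Z/18Z. Hence Gal(Q(zeta_1710)/Q) ≅ Z/4Z × Z/6Z × Z/18Z.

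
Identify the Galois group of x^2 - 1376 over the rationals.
Gal(K/Q) = Z/2Z (cyclic of order 2)

x^2 - 1376 is irreducible over Q since 1376 is not a rational square. The splitting field Q(sqrt(1376)) has degree 2 over Q, and its unique nontrivial automorphism is sqrt(1376) ↦ -sqrt(1376). Hence Gal(Q(sqrt(1376))/Q) = Z/2Z.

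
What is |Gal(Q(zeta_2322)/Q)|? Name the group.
|Gal(Q(zeta_2322)/Q)| = phi(2322) = 756; group ≅ (Z/2322Z)^* ≅ Z/18Z × Z/42Z

The n-th cyclotomic polynomial Φ_2322(x) is the minimal polynomial of zeta_2322 over Q and has degree phi(2322) = 756. So Q(zeta_2322) is a degree-756 Galois extension with Galois group (Z/2322Z)^*. By CRT, (Z/2322Z)^* ≅ (Z/2Z)^* × (Z/27Z)^* × (Z/43Z)^*. Each prime-power unit group is (Z/2Z)^* ≅ trivial group (order 1); (Z/27Z)^* ≅ Z/18Z; (Z/43Z)^* ≅ Z/42Z. Hence Gal(Q(zeta_2322)/Q) ≅ Z/18Z × Z/42Z.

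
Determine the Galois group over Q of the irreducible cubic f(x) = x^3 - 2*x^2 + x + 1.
Gal(K/Q) = S_3 (symmetric group of order 6)

Compute the discriminant of x^3 + (-2)*x^2 + (1)*x + (1): Δ = -31. Since Δ is not a rational square, the Galois group is not contained in A_3; it must be the full S_3 (irreducibility of the cubic rules out anything smaller).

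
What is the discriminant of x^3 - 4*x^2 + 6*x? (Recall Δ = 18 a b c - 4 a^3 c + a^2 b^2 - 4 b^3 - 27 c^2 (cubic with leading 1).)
Δ = -288

For x^3 + a x^2 + b x + c the discriminant is Δ = 18 a b c - 4 a^3 c + a^2 b^2 - 4 b^3 - 27 c^2.
Plug a = -4, b = 6, c = 0:
  18*(-4)*(6)*(0) - 4*(-4)^3*(0) + (-4)^2*(6)^2 - 4*(6)^3 - 27*(0)^2
  = 0 + (0) + 576 + (-864) + (0)
  = -288.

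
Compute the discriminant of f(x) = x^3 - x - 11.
Δ = -3263

For a depressed cubic x^3 + p x + q the discriminant is Δ = -4 p^3 - 27 q^2 = -4*(-1)^3 - 27*(-11)^2 = 4 - 3267 = -3263.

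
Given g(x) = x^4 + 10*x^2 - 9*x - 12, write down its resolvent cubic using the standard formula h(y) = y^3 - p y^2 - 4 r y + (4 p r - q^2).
h(y) = y^3 - 10*y^2 + 48*y - 561

Identify coefficients: p = 10, q = -9, r = -12.
Plug into h(y) = y^3 - p y^2 - 4 r y + (4 p r - q^2):
  h(y) = y^3 - (10) y^2 - 4*(-12) y + (4*(10)*(-12) - (-9)^2)
       = y^3 + (-10) y^2 + (48) y + (-561).
Simplifying: h(y) = y^3 - 10*y^2 + 48*y - 561.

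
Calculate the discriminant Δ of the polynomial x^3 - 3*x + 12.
Δ = -3780

For a depressed cubic x^3 + p x + q the discriminant is Δ = -4 p^3 - 27 q^2 = -4*(-3)^3 - 27*(12)^2 = 108 - 3888 = -3780.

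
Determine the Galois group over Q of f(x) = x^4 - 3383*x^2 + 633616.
Gal(K/Q) = Z/2Z (cyclic of order 2)

f factors as (x^2 - 3184)(x^2 - 199), so the splitting field is K = Q(sqrt(3184), sqrt(199)). The squarefree part of 3184 is 199 and the squarefree part of 199 is also 199, so sqrt(3184) and sqrt(199) are both rational multiples of sqrt(199). Hence Q(sqrt(3184)) = Q(sqrt(199)) = Q(sqrt(199)), and the splitting field collapses to a single degree-2 extension with Galois group Z/2Z.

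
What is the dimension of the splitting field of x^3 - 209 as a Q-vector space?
[K:Q] = 6

x^3 - 209 has one real root r = 209^(1/3) and two complex roots r*zeta_3, r*zeta_3^2 where zeta_3 = e^(2*pi*i/3). The splitting field is Q(r, zeta_3). [Q(r):Q] = 3 and [Q(zeta_3):Q] = 2 with gcd = 1, so [Q(r, zeta_3):Q] = 3 * 2 = 6.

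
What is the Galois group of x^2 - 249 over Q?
Gal(K/Q) = Z/2Z (cyclic of order 2)

x^2 - 249 is irreducible over Q since 249 is not a rational square. The splitting field Q(sqrt(249)) has degree 2 over Q, and its unique nontrivial automorphism is sqrt(249) ↦ -sqrt(249). Hence Gal(Q(sqrt(249))/Q) = Z/2Z.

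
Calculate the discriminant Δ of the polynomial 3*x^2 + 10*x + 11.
Δ = -32

For a quadratic a x^2 + b x + c the discriminant is Δ = b^2 - 4ac = (10)^2 - 4*(3)*(11) = 100 - (132) = -32.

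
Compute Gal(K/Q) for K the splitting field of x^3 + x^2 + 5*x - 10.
Gal(K/Q) = S_3 (symmetric group of order 6)

Compute the discriminant of x^3 + (1)*x^2 + (5)*x + (-10): Δ = -4035. Since Δ is not a rational square, the Galois group is not contained in A_3; it must be the full S_3 (irreducibility of the cubic rules out anything smaller).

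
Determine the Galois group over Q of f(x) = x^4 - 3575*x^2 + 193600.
Gal(K/Q) = Z/2Z (cyclic of order 2)

f factors as (x^2 - 3520)(x^2 - 55), so the splitting field is K = Q(sqrt(3520), sqrt(55)). The squarefree part of 3520 is 55 and the squarefree part of 55 is also 55, so sqrt(3520) and sqrt(55) are both rational multiples of sqrt(55). Hence Q(sqrt(3520)) = Q(sqrt(55)) = Q(sqrt(55)), and the splitting field collapses to a single degree-2 extension with Galois group Z/2Z.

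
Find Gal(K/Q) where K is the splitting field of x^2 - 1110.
Gal(K/Q) = Z/2Z (cyclic of order 2)

x^2 - 1110 is irreducible over Q since 1110 is not a rational square. The splitting field Q(sqrt(1110)) has degree 2 over Q, and its unique nontrivial automorphism is sqrt(1110) ↦ -sqrt(1110). Hence Gal(Q(sqrt(1110))/Q) = Z/2Z.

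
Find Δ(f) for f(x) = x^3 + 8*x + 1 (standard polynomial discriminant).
Δ = -2075

For a depressed cubic x^3 + p x + q the discriminant is Δ = -4 p^3 - 27 q^2 = -4*(8)^3 - 27*(1)^2 = -2048 - 27 = -2075.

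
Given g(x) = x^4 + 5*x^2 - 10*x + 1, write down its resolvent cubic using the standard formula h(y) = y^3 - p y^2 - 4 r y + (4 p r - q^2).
h(y) = y^3 - 5*y^2 - 4*y - 80

Identify coefficients: p = 5, q = -10, r = 1.
Plug into h(y) = y^3 - p y^2 - 4 r y + (4 p r - q^2):
  h(y) = y^3 - (5) y^2 - 4*(1) y + (4*(5)*(1) - (-10)^2)
       = y^3 + (-5) y^2 + (-4) y + (-80).
Simplifying: h(y) = y^3 - 5*y^2 - 4*y - 80.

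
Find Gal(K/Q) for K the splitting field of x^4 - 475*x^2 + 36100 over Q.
Gal(K/Q) = Z/2Z (cyclic of order 2)

f factors as (x^2 - 95)(x^2 - 380), so the splitting field is K = Q(sqrt(95), sqrt(380)). The squarefree part of 95 is 95 and the squarefree part of 380 is also 95, so sqrt(95) and sqrt(380) are both rational multiples of sqrt(95). Hence Q(sqrt(95)) = Q(sqrt(380)) = Q(sqrt(95)), and the splitting field collapses to a single degree-2 extension with Galois group Z/2Z.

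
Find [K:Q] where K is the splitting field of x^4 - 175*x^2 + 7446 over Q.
[K:Q] = 4

f factors as (x^2 - 102)(x^2 - 73); the splitting field is K = Q(sqrt(102), sqrt(73)). Since 102, 73, and 7446 are all non-squares in Q, the three subfields Q(sqrt(102)), Q(sqrt(73)), Q(sqrt(7446)) are distinct degree-2 extensions, so [K:Q] = 4 (Klein four Galois group).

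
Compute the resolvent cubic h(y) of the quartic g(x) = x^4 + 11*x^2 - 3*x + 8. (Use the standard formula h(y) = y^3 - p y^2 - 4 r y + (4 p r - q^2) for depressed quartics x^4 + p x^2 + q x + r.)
h(y) = y^3 - 11*y^2 - 32*y + 343

Identify coefficients: p = 11, q = -3, r = 8.
Plug into h(y) = y^3 - p y^2 - 4 r y + (4 p r - q^2):
  h(y) = y^3 - (11) y^2 - 4*(8) y + (4*(11)*(8) - (-3)^2)
       = y^3 + (-11) y^2 + (-32) y + (343).
Simplifying: h(y) = y^3 - 11*y^2 - 32*y + 343.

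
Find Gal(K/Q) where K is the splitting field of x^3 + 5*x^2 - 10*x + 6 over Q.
Gal(K/Q) = S_3 (symmetric group of order 6)

Compute the discriminant of x^3 + (5)*x^2 + (-10)*x + (6): Δ = -2872. Since Δ is not a rational square, the Galois group is not contained in A_3; it must be the full S_3 (irreducibility of the cubic rules out anything smaller).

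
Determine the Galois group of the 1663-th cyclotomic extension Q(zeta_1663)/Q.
|Gal(Q(zeta_1663)/Q)| = phi(1663) = 1662; group ≅ (Z/1663Z)^* ≅ Z/1662Z

The n-th cyclotomic polynomial Φ_1663(x) is the minimal polynomial of zeta_1663 over Q and has degree phi(1663) = 1662. So Q(zeta_1663) is a degree-1662 Galois extension with Galois group (Z/1663Z)^*. (Z/1663Z)^* is cyclic since 1663 is an odd prime power (or 4). Hence Gal(Q(zeta_1663)/Q) ≅ Z/1662Z.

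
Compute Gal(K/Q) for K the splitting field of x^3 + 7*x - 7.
Gal(K/Q) = S_3 (symmetric group of order 6)

Compute the discriminant of x^3 + (0)*x^2 + (7)*x + (-7): Δ = -2695. Since Δ is not a rational square, the Galois group is not contained in A_3; it must be the full S_3 (irreducibility of the cubic rules out anything smaller).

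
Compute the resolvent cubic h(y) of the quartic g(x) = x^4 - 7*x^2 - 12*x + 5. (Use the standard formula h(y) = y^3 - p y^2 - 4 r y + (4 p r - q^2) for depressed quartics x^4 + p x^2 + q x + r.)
h(y) = y^3 + 7*y^2 - 20*y - 284

Identify coefficients: p = -7, q = -12, r = 5.
Plug into h(y) = y^3 - p y^2 - 4 r y + (4 p r - q^2):
  h(y) = y^3 - (-7) y^2 - 4*(5) y + (4*(-7)*(5) - (-12)^2)
       = y^3 + (7) y^2 + (-20) y + (-284).
Simplifying: h(y) = y^3 + 7*y^2 - 20*y - 284.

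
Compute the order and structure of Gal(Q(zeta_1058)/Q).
|Gal(Q(zeta_1058)/Q)| = phi(1058) = 506; group ≅ (Z/1058Z)^* ≅ Z/506Z

The n-th cyclotomic polynomial Φ_1058(x) is the minimal polynomial of zeta_1058 over Q and has degree phi(1058) = 506. So Q(zeta_1058) is a degree-506 Galois extension with Galois group (Z/1058Z)^*. By CRT, (Z/1058Z)^* ≅ (Z/2Z)^* × (Z/529Z)^*. Each prime-power unit group is (Z/2Z)^* ≅ trivial group (order 1); (Z/529Z)^* ≅ Z/506Z. Hence Gal(Q(zeta_1058)/Q) ≅ Z/506Z.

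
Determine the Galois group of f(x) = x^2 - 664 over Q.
Gal(K/Q) = Z/2Z (cyclic of order 2)

x^2 - 664 is irreducible over Q since 664 is not a rational square. The splitting field Q(sqrt(664)) has degree 2 over Q, and its unique nontrivial automorphism is sqrt(664) ↦ -sqrt(664). Hence Gal(Q(sqrt(664))/Q) = Z/2Z.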